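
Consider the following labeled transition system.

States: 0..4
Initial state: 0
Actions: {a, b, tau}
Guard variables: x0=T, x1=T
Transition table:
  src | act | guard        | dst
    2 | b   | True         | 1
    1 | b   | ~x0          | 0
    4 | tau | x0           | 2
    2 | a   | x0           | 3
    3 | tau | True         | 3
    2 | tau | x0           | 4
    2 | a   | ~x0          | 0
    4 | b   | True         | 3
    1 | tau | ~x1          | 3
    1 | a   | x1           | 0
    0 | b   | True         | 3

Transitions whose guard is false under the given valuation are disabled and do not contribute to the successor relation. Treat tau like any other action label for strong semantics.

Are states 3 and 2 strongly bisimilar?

Bisimulation quotient by refinement:
  round 0: {{0,1,2,3,4}}
  round 1: {{0},{1},{2},{3},{4}}
5 equivalence class(es) (converged in 2)
3∈{3}, 2∈{2}

Answer: NOT BISIMILAR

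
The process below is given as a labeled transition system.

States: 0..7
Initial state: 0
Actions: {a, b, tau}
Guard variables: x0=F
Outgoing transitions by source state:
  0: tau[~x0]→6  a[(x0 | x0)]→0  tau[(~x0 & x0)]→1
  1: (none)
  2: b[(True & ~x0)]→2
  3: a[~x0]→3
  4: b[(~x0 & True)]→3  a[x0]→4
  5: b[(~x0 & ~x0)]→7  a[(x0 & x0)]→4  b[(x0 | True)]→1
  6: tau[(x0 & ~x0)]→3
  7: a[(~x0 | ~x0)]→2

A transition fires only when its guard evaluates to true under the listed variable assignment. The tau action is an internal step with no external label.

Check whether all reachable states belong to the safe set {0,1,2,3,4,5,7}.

Answer: INVARIANT VIOLATED at state 6

Analysis:
Safe = {0,1,2,3,4,5,7}
Reach set: {0,6}
  0: ok
  6: ✗ unsafe
counterexample path to 6: tau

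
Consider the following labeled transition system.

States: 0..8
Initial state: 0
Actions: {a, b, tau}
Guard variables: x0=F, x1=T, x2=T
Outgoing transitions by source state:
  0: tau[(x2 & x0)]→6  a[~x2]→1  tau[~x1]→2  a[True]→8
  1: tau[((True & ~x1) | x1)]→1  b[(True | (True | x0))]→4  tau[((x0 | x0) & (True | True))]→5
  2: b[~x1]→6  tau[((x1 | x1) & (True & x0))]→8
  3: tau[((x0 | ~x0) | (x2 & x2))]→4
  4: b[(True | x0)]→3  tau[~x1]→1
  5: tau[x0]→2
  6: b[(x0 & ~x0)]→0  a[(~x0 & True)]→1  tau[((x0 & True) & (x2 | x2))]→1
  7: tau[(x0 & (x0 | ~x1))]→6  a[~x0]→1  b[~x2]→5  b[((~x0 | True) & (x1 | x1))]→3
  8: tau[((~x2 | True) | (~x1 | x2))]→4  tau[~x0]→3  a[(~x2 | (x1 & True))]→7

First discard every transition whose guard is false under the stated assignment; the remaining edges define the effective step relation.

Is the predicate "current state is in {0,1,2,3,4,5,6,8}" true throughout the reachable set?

Answer: INVARIANT VIOLATED at state 7

Analysis:
Inv-set: {0,1,2,3,4,5,6,8}
R = {0,1,3,4,7,8}
  0: safe
  1: safe
  3: safe
  4: safe
  7: ✗ unsafe
  8: safe
reach 7 via a·a — violates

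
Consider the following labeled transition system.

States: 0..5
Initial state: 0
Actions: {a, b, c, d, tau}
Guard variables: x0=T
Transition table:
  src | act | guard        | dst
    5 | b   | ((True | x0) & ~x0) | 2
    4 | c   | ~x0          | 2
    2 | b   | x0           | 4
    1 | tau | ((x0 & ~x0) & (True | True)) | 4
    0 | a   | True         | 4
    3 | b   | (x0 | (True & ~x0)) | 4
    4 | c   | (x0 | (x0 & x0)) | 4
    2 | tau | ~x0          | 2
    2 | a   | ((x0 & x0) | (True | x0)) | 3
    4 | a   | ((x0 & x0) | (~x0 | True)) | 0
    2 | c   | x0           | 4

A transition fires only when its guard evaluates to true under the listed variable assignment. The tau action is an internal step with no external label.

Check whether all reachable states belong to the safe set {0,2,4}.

Answer: INVARIANT HOLDS

Analysis:
Inv-set: {0,2,4}
Reachable = {0,4}
  0: ✓
  4: ✓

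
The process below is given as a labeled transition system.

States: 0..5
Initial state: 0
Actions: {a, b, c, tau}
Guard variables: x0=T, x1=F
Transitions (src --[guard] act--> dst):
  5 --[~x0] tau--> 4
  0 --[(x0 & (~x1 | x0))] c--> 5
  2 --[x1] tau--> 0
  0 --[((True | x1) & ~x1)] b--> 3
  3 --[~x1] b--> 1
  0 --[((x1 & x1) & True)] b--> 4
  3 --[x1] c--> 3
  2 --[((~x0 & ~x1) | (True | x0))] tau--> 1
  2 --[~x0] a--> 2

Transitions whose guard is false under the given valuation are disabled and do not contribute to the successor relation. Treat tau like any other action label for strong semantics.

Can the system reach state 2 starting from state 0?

After dropping false guards: 4 live edges.
depth 0: {0}
depth 1: {3,5}  now seen {0,3,5}
depth 2: {1}  now seen {0,1,3,5}
R = {0,1,3,5}

Answer: UNREACHABLE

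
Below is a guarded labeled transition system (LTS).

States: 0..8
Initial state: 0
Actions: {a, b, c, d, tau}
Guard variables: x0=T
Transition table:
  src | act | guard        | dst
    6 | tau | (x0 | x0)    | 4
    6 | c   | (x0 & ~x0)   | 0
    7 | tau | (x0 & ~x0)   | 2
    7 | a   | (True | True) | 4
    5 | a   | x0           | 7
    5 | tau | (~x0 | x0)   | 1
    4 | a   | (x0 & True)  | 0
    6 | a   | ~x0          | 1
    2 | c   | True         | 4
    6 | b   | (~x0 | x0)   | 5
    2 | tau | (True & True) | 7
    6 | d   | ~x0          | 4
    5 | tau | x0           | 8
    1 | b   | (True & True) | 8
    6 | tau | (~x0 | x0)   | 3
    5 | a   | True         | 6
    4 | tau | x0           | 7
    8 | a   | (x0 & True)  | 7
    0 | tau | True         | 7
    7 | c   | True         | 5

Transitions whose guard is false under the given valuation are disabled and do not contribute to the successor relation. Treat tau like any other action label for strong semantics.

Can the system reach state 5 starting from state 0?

16 transition(s) survive guard evaluation.
L0 = {0}
L1 = {7}  cumulative {0,7}
L2 = {4,5}  cumulative {0,4,5,7}
L3 = {1,6,8}  cumulative {0,1,4,5,6,7,8}
L4 = {3}  cumulative {0,1,3,4,5,6,7,8}
Reachable = {0,1,3,4,5,6,7,8}
witness 5: tau·c

Answer: REACHABLE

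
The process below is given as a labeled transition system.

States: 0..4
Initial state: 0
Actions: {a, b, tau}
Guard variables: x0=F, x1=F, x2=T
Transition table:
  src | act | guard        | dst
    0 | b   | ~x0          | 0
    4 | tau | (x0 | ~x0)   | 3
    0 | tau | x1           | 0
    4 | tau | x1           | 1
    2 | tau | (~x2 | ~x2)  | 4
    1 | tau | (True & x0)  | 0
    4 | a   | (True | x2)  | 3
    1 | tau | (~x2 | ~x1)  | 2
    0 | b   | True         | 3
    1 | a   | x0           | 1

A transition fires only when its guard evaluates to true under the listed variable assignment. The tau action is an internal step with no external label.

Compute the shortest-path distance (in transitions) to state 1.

BFS to 1:
  L0 = {0}
  L1 = {3}
1 never appears.

Answer: UNREACHABLE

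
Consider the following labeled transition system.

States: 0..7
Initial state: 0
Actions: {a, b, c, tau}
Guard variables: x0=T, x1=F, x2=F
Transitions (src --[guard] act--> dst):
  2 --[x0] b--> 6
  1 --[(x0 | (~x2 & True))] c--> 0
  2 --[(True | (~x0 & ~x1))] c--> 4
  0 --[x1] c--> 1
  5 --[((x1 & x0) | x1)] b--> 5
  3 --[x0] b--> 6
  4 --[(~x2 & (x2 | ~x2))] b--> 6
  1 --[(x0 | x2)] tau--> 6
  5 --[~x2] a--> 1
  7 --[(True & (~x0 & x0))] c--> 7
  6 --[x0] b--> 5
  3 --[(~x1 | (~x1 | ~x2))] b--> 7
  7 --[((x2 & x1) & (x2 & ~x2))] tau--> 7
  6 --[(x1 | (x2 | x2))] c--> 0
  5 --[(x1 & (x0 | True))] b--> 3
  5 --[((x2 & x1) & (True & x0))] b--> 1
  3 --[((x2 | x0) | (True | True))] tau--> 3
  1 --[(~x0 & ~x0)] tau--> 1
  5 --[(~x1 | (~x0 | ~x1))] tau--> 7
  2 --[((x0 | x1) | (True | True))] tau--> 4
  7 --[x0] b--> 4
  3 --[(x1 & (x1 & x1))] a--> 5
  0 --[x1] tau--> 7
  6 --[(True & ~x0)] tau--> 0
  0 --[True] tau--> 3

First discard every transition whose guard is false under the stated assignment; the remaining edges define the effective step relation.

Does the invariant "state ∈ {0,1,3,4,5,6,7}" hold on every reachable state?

Allowed set {0,1,3,4,5,6,7}
Reachable = {0,1,3,4,5,6,7}
  0: ✓
  1: ✓
  3: ✓
  4: ✓
  5: ✓
  6: ✓
  7: ✓

Answer: INVARIANT HOLDS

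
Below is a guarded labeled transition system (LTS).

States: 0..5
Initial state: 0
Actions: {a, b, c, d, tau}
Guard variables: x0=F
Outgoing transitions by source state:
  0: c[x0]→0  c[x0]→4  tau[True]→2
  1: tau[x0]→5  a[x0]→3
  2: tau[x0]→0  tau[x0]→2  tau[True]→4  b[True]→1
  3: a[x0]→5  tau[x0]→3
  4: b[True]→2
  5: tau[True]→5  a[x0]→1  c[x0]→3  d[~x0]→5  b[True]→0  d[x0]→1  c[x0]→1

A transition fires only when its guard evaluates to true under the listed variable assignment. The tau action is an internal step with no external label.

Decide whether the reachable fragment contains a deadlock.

R = {0,1,2,4}
  0: tau→2  [1 exit(s)]
  1: ∅  [STUCK]
  2: b→1  tau→4  [2 exit(s)]
  4: b→2  [1 exit(s)]
trace reaching 1: tau·b

Answer: DEADLOCK at state 1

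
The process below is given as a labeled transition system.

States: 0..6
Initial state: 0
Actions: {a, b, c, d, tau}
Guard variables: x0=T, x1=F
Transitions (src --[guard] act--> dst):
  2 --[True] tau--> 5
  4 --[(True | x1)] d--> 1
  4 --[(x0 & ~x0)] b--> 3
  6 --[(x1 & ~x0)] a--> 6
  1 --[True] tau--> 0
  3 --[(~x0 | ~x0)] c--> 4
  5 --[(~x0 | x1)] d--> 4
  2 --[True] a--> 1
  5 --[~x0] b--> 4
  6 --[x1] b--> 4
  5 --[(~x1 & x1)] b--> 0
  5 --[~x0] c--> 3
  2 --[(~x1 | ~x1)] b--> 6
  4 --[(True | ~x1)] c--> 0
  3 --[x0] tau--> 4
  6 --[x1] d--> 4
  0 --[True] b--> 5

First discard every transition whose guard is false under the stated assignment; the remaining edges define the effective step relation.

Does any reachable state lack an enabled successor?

R = {0,5}
  0: b→5  [deg 1]
  5: ∅  [STUCK]
Path to 5: b

Answer: DEADLOCK at state 5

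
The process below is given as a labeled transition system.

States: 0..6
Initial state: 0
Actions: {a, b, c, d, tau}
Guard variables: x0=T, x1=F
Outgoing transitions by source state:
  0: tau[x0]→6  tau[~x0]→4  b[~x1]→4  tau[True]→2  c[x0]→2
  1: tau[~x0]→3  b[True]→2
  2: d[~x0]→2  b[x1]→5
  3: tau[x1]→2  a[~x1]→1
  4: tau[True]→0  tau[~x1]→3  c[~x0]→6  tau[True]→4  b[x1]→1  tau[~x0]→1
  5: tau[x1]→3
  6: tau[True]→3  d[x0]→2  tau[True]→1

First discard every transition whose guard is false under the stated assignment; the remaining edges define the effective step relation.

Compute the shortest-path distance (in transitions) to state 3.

BFS to 3:
  depth 0: {0}
  depth 1: {2,4,6}
  depth 2: {1,3}
first hit 3 at d=2 via b·tau

Answer: 2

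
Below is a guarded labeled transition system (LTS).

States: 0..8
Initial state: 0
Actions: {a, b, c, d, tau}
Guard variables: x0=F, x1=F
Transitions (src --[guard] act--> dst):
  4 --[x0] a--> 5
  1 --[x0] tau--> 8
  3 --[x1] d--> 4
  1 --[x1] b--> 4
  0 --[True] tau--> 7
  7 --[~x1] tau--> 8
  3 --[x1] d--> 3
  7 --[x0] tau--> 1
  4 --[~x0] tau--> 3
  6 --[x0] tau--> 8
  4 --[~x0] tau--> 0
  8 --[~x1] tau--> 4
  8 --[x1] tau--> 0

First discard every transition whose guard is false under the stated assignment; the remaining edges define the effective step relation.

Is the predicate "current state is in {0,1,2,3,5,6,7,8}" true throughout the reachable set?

Answer: INVARIANT VIOLATED at state 4

Working:
Inv-set: {0,1,2,3,5,6,7,8}
R = {0,3,4,7,8}
  0: ok
  3: ok
  4: ✗ unsafe
  7: ok
  8: ok
reach 4 via tau·tau·tau — violates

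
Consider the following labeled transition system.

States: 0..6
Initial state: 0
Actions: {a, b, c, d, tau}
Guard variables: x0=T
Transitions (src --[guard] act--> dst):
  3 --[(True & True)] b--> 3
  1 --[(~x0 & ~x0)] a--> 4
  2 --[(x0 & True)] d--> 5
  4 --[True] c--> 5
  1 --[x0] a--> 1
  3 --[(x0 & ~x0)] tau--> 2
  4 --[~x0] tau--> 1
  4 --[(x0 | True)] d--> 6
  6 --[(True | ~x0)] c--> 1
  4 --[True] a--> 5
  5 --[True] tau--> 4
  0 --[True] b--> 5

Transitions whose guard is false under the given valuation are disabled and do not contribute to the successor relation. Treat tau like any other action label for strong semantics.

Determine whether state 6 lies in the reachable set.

Answer: REACHABLE

Trace:
After dropping false guards: 9 live edges.
depth 0: {0}
depth 1: {5}  total {0,5}
depth 2: {4}  total {0,4,5}
depth 3: {6}  total {0,4,5,6}
depth 4: {1}  total {0,1,4,5,6}
Reach set: {0,1,4,5,6}
trace reaching 6: b·tau·d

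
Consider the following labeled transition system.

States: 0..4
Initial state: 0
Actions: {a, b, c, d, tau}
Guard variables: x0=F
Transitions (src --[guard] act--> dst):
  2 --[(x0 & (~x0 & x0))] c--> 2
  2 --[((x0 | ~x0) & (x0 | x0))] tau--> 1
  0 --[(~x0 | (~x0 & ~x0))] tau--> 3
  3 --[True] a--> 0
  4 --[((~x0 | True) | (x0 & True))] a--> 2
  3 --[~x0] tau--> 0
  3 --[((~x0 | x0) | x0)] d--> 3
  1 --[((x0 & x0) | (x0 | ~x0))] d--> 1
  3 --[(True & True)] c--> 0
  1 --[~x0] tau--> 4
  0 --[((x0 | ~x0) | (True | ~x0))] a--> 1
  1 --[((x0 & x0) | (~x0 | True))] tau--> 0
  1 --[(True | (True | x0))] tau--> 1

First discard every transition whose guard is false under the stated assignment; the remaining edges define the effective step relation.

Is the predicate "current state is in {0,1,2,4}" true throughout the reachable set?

Answer: INVARIANT VIOLATED at state 3

Working:
Safe = {0,1,2,4}
R = {0,1,2,3,4}
  0: safe
  1: safe
  2: safe
  3: ✗ unsafe
  4: safe
witness against invariant: tau → 3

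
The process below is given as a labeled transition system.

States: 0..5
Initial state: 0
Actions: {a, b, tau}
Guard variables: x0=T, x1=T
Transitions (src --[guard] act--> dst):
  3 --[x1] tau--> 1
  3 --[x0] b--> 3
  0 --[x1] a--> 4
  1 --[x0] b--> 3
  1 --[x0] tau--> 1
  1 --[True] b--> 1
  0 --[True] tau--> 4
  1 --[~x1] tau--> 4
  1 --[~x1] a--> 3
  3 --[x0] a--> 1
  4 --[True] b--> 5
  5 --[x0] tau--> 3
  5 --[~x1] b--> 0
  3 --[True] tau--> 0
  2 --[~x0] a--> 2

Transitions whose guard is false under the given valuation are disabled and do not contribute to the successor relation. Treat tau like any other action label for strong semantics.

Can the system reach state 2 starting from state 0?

Answer: UNREACHABLE

Working:
Guard filter leaves 11 enabled edge(s).
Layer 0: {0}
Layer 1: {4}  now seen {0,4}
Layer 2: {5}  now seen {0,4,5}
Layer 3: {3}  now seen {0,3,4,5}
Layer 4: {1}  now seen {0,1,3,4,5}
Reach set: {0,1,3,4,5}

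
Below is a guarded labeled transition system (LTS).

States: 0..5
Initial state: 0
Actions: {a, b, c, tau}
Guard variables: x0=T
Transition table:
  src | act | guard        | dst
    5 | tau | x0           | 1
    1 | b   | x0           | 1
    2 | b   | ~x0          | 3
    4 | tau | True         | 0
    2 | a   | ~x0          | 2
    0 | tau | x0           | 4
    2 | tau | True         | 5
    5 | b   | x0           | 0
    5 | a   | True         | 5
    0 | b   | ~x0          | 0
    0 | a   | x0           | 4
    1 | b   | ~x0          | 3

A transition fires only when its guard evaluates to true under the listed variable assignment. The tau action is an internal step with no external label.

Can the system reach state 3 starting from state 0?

Answer: UNREACHABLE

Trace:
After dropping false guards: 8 live edges.
depth 0: {0}
depth 1: {4}  total {0,4}
R = {0,4}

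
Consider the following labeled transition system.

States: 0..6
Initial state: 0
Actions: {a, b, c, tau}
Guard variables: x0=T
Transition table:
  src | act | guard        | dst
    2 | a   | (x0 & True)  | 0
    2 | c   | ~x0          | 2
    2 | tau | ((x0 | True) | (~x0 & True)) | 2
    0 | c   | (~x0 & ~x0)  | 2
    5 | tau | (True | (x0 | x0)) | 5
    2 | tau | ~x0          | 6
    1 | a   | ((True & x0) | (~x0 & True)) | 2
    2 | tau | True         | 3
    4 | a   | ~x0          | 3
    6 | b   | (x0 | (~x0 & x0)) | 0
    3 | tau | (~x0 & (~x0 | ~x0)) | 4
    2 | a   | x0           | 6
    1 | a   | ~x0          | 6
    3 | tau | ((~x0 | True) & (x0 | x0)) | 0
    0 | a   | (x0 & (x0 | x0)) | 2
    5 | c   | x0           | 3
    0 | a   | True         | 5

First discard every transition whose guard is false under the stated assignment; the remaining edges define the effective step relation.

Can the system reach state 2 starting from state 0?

Answer: REACHABLE

Working:
After dropping false guards: 11 live edges.
L0 = {0}
L1 = {2,5}  total {0,2,5}
L2 = {3,6}  total {0,2,3,5,6}
R = {0,2,3,5,6}
witness 2: a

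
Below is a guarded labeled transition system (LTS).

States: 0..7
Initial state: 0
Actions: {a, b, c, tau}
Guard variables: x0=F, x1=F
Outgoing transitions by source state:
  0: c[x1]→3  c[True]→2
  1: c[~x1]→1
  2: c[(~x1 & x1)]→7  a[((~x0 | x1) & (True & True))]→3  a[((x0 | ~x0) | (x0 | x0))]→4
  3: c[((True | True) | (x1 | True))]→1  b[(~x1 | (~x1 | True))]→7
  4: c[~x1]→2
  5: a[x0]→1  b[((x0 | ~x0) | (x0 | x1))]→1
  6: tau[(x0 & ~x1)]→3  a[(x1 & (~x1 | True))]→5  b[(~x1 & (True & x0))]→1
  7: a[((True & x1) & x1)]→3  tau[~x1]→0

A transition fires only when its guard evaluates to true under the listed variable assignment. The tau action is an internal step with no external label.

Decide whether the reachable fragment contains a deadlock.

Answer: DEADLOCK-FREE

Working:
Reach set: {0,1,2,3,4,7}
  0: c→2  [1 out]
  1: c→1  [1 out]
  2: a→3  a→4  [2 out]
  3: b→7  c→1  [2 out]
  4: c→2  [1 out]
  7: tau→0  [1 out]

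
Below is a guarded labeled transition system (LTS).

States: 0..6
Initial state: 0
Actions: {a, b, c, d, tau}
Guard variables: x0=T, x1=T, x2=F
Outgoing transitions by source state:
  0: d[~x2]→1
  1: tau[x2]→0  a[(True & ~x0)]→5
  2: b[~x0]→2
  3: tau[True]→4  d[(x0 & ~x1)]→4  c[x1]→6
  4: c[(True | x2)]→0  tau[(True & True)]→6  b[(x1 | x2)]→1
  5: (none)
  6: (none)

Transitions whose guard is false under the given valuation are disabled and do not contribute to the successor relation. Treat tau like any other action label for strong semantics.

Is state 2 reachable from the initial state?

Answer: UNREACHABLE

Analysis:
6 transition(s) survive guard evaluation.
L0 = {0}
L1 = {1}  now seen {0,1}
R = {0,1}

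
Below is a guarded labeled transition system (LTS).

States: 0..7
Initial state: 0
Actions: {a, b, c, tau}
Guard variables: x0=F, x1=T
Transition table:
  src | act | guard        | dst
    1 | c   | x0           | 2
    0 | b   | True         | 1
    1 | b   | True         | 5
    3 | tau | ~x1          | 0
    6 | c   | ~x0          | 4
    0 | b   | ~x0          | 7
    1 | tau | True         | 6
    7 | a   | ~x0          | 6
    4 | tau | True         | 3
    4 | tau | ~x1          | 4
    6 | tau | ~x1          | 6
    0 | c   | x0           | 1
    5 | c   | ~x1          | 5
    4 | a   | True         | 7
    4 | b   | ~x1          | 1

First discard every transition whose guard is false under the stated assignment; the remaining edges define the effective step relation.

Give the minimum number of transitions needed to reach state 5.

BFS to 5:
  Layer 0: {0}
  Layer 1: {1,7}
  Layer 2: {5,6}
first hit 5 at d=2 via b·b

Answer: 2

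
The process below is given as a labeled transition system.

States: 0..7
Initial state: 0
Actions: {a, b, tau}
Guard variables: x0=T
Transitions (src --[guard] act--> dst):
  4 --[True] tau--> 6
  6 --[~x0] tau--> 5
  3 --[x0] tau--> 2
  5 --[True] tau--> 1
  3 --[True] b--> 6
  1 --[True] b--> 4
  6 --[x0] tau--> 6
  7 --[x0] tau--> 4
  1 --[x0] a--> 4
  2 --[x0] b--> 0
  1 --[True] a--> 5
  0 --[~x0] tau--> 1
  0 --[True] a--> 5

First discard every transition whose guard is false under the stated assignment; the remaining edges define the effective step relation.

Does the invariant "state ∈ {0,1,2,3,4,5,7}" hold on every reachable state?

Allowed set {0,1,2,3,4,5,7}
R = {0,1,4,5,6}
  0: ✓
  1: ✓
  4: ✓
  5: ✓
  6: ✗ unsafe
reach 6 via a·tau·b·tau — violates

Answer: INVARIANT VIOLATED at state 6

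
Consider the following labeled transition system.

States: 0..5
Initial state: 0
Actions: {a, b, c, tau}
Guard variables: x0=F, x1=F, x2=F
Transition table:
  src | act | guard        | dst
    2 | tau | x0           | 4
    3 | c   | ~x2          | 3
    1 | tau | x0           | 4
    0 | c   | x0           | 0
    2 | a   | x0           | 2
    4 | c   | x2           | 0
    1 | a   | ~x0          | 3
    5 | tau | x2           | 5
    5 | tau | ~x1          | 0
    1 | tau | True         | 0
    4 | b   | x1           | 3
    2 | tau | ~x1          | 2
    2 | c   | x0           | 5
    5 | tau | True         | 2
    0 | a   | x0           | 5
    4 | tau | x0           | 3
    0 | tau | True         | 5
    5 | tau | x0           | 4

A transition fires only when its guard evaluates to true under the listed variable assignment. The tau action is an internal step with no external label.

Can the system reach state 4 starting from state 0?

After dropping false guards: 7 live edges.
Layer 0: {0}
Layer 1: {5}  cumulative {0,5}
Layer 2: {2}  cumulative {0,2,5}
Reachable = {0,2,5}

Answer: UNREACHABLE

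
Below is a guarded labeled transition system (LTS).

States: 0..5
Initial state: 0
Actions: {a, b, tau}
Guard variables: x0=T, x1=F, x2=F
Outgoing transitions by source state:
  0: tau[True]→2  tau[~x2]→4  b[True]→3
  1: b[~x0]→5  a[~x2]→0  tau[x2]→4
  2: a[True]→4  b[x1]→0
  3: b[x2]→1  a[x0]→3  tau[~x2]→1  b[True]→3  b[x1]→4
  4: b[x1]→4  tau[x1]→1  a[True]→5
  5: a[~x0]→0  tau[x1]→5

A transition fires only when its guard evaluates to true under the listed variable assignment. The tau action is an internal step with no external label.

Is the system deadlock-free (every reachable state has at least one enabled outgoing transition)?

Reachable = {0,1,2,3,4,5}
  0: b→3  tau→2  tau→4  [deg 3]
  1: a→0  [deg 1]
  2: a→4  [deg 1]
  3: a→3  b→3  tau→1  [deg 3]
  4: a→5  [deg 1]
  5: ∅  [STUCK]
trace reaching 5: tau·a

Answer: DEADLOCK at state 5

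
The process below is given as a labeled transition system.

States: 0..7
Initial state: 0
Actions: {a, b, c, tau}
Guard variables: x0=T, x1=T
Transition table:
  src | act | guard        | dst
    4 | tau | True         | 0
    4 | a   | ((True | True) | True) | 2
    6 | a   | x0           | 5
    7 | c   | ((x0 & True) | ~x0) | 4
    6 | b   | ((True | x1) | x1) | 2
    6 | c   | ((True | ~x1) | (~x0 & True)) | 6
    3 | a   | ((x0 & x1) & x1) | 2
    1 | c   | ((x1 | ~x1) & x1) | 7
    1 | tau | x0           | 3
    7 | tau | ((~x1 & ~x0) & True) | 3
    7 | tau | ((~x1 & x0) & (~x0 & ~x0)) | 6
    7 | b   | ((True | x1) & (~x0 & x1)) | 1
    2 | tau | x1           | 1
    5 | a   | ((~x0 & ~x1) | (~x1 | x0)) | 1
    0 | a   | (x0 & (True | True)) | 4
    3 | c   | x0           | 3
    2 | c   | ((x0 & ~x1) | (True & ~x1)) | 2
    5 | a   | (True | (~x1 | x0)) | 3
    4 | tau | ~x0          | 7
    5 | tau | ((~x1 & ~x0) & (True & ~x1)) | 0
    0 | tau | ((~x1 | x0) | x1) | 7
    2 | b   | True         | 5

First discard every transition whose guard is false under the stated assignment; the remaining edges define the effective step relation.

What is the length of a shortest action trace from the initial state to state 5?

Answer: 3

Working:
Breadth-first toward 5:
  L0 = {0}
  L1 = {4,7}
  L2 = {2}
  L3 = {1,5}
5 enters at depth 3; path a·a·b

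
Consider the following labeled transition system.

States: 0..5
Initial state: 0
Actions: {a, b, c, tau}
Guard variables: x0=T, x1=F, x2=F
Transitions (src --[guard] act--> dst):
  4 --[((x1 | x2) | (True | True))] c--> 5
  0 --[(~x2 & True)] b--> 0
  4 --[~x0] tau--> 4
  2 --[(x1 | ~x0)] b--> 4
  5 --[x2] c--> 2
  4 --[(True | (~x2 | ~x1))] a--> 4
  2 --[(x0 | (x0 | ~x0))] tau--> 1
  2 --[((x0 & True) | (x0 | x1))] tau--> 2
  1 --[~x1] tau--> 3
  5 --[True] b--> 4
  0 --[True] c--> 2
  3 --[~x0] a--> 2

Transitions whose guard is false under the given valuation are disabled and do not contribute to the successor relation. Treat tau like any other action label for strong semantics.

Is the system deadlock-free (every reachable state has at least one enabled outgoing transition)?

Answer: DEADLOCK at state 3

Analysis:
R = {0,1,2,3}
  0: b→0  c→2  [deg 2]
  1: tau→3  [deg 1]
  2: tau→1  tau→2  [deg 2]
  3: ∅  [STUCK]
trace reaching 3: c·tau·tau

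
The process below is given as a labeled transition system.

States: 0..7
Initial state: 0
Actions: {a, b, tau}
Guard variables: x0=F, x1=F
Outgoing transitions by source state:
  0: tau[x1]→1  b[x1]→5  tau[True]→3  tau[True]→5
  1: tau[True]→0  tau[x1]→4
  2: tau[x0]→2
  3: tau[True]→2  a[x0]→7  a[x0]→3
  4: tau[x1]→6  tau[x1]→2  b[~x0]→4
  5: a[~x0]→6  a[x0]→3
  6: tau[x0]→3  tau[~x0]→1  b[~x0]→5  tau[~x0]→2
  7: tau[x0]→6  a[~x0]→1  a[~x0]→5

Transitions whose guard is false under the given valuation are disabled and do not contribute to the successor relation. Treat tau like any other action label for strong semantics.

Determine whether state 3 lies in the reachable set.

11 transition(s) survive guard evaluation.
depth 0: {0}
depth 1: {3,5}  cumulative {0,3,5}
depth 2: {2,6}  cumulative {0,2,3,5,6}
depth 3: {1}  cumulative {0,1,2,3,5,6}
Reach set: {0,1,2,3,5,6}
witness 3: tau

Answer: REACHABLE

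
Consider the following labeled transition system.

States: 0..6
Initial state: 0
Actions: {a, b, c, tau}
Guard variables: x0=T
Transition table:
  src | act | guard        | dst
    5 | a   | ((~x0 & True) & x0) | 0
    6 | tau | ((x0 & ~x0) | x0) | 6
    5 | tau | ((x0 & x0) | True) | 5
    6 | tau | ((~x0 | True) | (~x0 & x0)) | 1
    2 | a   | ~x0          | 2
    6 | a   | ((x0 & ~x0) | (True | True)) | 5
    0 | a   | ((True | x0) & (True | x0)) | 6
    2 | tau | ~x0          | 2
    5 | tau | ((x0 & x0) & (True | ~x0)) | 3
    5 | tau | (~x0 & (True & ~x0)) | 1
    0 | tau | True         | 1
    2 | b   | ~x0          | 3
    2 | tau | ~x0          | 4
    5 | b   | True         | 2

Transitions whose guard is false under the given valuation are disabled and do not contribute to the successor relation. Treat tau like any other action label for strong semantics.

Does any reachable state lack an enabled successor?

Reachable = {0,1,2,3,5,6}
  0: a→6  tau→1  [2 exit(s)]
  1: ∅  [STUCK]
  2: ∅  [STUCK]
  3: ∅  [STUCK]
  5: b→2  tau→3  tau→5  [3 exit(s)]
  6: a→5  tau→1  tau→6  [3 exit(s)]
witness 1: tau

Answer: DEADLOCK at state 1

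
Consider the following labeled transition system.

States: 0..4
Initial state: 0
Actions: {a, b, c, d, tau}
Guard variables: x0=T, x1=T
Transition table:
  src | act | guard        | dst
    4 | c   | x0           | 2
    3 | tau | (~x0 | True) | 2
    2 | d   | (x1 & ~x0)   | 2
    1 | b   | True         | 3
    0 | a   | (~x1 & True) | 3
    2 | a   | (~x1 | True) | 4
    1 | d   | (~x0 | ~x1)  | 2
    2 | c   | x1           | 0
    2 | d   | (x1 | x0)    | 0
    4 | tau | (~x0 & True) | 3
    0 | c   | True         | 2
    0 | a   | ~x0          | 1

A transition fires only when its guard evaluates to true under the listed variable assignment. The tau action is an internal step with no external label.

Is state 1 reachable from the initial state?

Answer: UNREACHABLE

Working:
After dropping false guards: 7 live edges.
Layer 0: {0}
Layer 1: {2}  now seen {0,2}
Layer 2: {4}  now seen {0,2,4}
Reachable = {0,2,4}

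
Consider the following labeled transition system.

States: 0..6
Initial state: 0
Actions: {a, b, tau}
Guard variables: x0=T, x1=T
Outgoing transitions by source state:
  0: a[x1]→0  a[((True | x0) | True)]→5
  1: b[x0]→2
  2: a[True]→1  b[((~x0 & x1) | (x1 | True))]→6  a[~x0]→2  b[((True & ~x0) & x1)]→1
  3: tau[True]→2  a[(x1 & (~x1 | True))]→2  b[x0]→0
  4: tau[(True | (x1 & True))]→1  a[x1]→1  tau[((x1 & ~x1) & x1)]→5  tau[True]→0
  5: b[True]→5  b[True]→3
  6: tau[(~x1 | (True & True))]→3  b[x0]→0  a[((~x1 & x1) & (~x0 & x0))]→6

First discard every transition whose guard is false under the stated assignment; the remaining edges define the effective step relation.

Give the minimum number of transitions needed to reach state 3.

BFS to 3:
  Layer 0: {0}
  Layer 1: {5}
  Layer 2: {3}
first hit 3 at d=2 via a·b

Answer: 2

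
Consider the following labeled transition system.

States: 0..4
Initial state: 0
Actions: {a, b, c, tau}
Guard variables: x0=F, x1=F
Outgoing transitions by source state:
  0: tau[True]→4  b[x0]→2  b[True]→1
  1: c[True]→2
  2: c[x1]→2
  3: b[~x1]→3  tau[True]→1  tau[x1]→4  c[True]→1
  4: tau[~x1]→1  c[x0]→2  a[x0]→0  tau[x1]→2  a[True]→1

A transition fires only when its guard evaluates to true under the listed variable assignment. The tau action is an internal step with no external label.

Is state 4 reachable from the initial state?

Answer: REACHABLE

Working:
8 transition(s) survive guard evaluation.
Layer 0: {0}
Layer 1: {1,4}  now seen {0,1,4}
Layer 2: {2}  now seen {0,1,2,4}
R = {0,1,2,4}
trace reaching 4: tau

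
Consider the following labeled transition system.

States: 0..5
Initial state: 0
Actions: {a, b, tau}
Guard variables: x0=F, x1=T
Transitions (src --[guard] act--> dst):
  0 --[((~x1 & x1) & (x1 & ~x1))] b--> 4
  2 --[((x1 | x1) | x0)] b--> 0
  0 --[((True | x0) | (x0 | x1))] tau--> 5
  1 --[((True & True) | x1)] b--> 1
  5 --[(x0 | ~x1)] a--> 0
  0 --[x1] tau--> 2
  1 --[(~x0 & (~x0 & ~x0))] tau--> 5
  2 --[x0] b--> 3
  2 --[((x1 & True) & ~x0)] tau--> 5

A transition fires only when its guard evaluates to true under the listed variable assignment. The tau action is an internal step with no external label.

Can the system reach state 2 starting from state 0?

Answer: REACHABLE

Analysis:
6 transition(s) survive guard evaluation.
Layer 0: {0}
Layer 1: {2,5}  now seen {0,2,5}
Reachable = {0,2,5}
witness 2: tau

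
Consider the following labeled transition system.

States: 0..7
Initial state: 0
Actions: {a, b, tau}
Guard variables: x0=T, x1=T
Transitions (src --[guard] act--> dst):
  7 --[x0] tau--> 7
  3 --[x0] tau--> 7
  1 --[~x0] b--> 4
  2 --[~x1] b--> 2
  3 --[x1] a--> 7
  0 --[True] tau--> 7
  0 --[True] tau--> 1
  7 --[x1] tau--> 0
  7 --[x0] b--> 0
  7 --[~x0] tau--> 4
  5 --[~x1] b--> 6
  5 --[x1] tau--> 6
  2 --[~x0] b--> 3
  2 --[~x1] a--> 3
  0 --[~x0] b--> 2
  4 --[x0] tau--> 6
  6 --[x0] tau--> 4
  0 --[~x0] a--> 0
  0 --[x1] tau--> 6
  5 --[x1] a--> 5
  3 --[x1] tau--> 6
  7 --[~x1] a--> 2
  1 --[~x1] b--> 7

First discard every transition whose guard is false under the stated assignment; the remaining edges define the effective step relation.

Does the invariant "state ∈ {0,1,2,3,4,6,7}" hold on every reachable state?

Answer: INVARIANT HOLDS

Trace:
Safe = {0,1,2,3,4,6,7}
Reach set: {0,1,4,6,7}
  0: safe
  1: safe
  4: safe
  6: safe
  7: safe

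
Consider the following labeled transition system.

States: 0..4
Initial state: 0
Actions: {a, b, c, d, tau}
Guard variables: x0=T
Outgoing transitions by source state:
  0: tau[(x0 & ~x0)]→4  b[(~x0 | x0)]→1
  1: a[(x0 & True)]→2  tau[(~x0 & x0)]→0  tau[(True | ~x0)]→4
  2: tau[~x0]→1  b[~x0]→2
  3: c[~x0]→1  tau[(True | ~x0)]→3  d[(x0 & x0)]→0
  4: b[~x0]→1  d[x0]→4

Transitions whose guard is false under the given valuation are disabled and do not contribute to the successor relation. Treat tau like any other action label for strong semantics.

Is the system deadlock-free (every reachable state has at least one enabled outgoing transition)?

Reach set: {0,1,2,4}
  0: b→1  [1 exit(s)]
  1: a→2  tau→4  [2 exit(s)]
  2: ∅  [STUCK]
  4: d→4  [1 exit(s)]
Path to 2: b·a

Answer: DEADLOCK at state 2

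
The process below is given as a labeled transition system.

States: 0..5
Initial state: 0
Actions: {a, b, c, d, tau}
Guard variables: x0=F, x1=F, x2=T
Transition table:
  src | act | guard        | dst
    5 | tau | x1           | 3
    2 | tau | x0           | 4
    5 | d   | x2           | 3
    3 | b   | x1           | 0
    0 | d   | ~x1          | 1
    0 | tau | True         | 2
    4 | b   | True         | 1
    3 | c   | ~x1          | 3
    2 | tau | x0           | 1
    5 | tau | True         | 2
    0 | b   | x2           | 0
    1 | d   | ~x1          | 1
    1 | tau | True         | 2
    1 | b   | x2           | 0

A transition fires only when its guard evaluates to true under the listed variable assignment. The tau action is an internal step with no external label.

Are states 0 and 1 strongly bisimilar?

Compute ~ classes (split until stable):
  round 0: {{0,1,2,3,4,5}}
  round 1: {{0,1},{2},{3},{4},{5}}
5 equivalence class(es) (converged in 2)
class of 0: {0,1}; class of 1: {0,1}

Answer: BISIMILAR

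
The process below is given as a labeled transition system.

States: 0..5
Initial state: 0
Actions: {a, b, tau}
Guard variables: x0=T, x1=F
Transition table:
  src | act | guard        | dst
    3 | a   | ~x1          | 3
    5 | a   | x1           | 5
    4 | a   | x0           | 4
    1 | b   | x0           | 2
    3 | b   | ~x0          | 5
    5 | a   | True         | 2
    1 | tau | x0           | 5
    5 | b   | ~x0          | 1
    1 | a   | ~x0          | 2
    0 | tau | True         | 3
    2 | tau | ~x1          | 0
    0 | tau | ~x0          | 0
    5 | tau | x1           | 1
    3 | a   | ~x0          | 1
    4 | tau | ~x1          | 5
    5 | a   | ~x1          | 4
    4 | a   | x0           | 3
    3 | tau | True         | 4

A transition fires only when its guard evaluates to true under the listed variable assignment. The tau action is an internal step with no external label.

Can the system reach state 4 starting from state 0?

Answer: REACHABLE

Trace:
Guard filter leaves 11 enabled edge(s).
depth 0: {0}
depth 1: {3}  total {0,3}
depth 2: {4}  total {0,3,4}
depth 3: {5}  total {0,3,4,5}
depth 4: {2}  total {0,2,3,4,5}
R = {0,2,3,4,5}
trace reaching 4: tau·tau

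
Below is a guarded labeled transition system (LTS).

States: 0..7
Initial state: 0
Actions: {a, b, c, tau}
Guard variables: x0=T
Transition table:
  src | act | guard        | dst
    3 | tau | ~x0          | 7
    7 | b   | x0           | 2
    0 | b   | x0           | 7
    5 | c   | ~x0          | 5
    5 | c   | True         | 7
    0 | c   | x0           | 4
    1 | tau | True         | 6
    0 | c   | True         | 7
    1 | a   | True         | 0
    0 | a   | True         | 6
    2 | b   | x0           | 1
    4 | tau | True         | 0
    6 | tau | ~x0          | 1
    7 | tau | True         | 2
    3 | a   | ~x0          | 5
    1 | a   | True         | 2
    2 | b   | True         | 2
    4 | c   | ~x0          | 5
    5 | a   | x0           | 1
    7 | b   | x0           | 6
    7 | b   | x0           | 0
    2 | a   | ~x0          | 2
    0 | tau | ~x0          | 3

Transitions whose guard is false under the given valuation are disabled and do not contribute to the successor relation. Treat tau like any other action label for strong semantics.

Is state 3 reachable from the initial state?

Answer: UNREACHABLE

Trace:
After dropping false guards: 16 live edges.
depth 0: {0}
depth 1: {4,6,7}  now seen {0,4,6,7}
depth 2: {2}  now seen {0,2,4,6,7}
depth 3: {1}  now seen {0,1,2,4,6,7}
R = {0,1,2,4,6,7}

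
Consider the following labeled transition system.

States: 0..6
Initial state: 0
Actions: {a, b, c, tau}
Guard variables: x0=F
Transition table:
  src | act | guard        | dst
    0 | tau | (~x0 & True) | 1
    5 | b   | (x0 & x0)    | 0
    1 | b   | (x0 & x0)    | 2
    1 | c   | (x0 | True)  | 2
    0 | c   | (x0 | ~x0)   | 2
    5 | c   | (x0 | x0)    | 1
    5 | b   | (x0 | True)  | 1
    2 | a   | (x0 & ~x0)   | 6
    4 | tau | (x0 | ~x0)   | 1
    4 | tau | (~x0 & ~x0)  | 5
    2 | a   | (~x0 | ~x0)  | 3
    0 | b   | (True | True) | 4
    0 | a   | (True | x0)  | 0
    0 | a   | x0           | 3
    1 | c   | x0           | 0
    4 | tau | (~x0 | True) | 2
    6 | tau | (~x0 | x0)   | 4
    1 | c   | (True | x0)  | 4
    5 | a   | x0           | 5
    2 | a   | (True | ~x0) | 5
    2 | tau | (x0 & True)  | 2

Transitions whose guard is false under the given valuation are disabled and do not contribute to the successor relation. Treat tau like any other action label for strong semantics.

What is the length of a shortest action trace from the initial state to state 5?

Answer: 2

Analysis:
Layered search for 5:
  Layer 0: {0}
  Layer 1: {1,2,4}
  Layer 2: {3,5}
first hit 5 at d=2 via b·tau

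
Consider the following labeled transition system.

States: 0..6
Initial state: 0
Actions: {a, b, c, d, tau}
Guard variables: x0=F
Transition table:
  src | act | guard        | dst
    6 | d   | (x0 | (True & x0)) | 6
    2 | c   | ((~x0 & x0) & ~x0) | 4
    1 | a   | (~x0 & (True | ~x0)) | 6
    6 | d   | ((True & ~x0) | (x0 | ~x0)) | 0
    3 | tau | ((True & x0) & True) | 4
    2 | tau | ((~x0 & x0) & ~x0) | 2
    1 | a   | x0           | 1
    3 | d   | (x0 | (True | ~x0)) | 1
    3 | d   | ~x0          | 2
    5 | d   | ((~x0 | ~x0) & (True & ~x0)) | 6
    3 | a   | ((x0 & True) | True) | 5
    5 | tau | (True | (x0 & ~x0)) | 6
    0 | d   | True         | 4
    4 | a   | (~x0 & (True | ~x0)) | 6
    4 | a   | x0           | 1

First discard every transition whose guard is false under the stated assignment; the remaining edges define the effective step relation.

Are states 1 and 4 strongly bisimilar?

Bisimulation quotient by refinement:
  round 0: {{0,1,2,3,4,5,6}}
  round 1: {{0,6},{1,4},{2},{3},{5}}
  round 2: {{0},{1,4},{2},{3},{5},{6}}
Fixed point at round 3; 6 class(es).
[1]={1,4}  [4]={1,4}

Answer: BISIMILAR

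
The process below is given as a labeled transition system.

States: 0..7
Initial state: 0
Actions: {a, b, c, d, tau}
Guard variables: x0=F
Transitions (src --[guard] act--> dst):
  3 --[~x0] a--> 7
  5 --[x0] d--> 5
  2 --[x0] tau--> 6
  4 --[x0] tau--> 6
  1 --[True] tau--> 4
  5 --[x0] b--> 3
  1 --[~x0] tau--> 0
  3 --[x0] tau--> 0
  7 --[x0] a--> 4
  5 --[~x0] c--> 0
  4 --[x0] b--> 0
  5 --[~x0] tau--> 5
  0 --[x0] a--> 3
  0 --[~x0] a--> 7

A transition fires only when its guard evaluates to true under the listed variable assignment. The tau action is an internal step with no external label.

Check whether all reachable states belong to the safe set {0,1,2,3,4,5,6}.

Inv-set: {0,1,2,3,4,5,6}
R = {0,7}
  0: ok
  7: ✗ unsafe
counterexample path to 7: a

Answer: INVARIANT VIOLATED at state 7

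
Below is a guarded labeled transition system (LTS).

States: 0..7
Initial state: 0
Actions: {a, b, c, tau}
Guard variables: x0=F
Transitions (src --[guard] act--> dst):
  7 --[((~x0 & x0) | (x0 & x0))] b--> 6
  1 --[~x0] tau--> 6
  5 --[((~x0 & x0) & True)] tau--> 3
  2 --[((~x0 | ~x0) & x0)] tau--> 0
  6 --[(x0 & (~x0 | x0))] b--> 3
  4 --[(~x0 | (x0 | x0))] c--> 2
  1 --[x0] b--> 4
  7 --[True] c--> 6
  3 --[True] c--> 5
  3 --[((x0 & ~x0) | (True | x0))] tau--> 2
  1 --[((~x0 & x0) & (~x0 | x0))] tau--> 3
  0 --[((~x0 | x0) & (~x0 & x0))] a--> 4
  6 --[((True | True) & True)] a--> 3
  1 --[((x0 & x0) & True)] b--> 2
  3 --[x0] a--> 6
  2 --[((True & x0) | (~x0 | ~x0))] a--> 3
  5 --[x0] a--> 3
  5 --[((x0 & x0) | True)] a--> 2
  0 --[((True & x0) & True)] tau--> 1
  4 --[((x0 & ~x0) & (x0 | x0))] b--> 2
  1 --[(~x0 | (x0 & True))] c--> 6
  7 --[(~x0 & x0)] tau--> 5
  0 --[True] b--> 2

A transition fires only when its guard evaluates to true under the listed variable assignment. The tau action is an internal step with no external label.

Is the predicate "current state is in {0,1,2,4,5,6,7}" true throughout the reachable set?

Answer: INVARIANT VIOLATED at state 3

Analysis:
Safe = {0,1,2,4,5,6,7}
Reachable = {0,2,3,5}
  0: safe
  2: safe
  3: VIOLATES
  5: safe
witness against invariant: b·a → 3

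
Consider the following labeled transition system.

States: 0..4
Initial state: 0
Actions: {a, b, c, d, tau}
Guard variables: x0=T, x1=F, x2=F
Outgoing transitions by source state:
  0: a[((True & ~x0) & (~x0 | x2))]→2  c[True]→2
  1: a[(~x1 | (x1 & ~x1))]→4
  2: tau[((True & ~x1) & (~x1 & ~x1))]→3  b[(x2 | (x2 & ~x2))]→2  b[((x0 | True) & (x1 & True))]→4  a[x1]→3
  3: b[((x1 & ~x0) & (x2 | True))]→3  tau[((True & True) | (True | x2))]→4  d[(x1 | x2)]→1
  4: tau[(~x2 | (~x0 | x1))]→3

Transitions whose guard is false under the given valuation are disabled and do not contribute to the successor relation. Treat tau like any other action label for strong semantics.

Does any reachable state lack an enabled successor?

Answer: DEADLOCK-FREE

Working:
R = {0,2,3,4}
  0: c→2  [deg 1]
  2: tau→3  [deg 1]
  3: tau→4  [deg 1]
  4: tau→3  [deg 1]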